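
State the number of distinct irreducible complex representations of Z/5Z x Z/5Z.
25

Solution. The number of irreducible complex representations of a finite group equals its number of conjugacy classes. Z/5Z x Z/5Z is abelian of order 25, so every element is its own conjugacy class: 25 classes, so Z/5Z x Z/5Z (order 25) has exactly 25 irreducible complex representations.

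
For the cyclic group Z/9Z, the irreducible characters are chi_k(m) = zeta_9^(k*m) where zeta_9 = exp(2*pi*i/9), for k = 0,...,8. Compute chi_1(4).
chi_1(4) = zeta_9^4 = exp(8*I*pi/9)

Proof sketch: chi_1(4) = zeta_9^(1*4) = zeta_9^4. Since zeta_9^9 = 1, this equals zeta_9^4 = exp(2*pi*i*4/9) = exp(8*I*pi/9).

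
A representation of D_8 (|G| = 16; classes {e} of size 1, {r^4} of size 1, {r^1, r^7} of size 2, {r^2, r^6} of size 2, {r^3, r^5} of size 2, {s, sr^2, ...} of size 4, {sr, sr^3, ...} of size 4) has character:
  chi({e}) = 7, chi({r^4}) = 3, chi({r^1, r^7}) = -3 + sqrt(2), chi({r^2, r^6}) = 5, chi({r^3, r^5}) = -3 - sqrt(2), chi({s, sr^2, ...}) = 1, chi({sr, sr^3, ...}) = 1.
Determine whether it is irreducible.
Not irreducible (reducible): <chi, chi> = 10 > 1.

Reasoning: <chi, chi> = (1/|G|) sum_C |C| * |chi(C)|^2 = (1/16)[1*|7|^2 + 1*|3|^2 + 2*|-3 + sqrt(2)|^2 + 2*|5|^2 + 2*|-3 - sqrt(2)|^2 + 4*|1|^2 + 4*|1|^2]
  = (1/16)[(49) + (9) + (22 - 12*sqrt(2)) + (50) + (12*sqrt(2) + 22) + (4) + (4)] = 160/16 = 10.
A character is irreducible iff <chi, chi> = 1, so this representation is reducible.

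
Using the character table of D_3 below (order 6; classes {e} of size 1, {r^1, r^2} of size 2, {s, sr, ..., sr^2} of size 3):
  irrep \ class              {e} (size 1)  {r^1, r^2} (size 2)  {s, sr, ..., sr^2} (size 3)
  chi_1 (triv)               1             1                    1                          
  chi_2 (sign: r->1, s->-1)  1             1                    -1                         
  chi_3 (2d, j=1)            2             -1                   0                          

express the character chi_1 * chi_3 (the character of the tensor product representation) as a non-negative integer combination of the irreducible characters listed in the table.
chi_1 tensor chi_3 = chi_3 (all other irreducibles have multiplicity 0).

Reasoning: The character of a tensor product is the pointwise product (chi_1 * chi_3)(C) = chi_1(C) * chi_3(C):
  {e}: (1)*(2), {r^1, r^2}: (1)*(-1), {s, sr, ..., sr^2}: (1)*(0)
so (chi_1 * chi_3) takes values
  {e} -> 2, {r^1, r^2} -> -1, {s, sr, ..., sr^2} -> 0.
Now take the inner product of this character with each irreducible chi from the table, <chi_1*chi_3, chi> = (1/6) sum_C |C| (chi_1*chi_3)(C) conj(chi(C)):
  <chi_1*chi_3, chi_1> = (1/6)[1*(2)*conj(1) + 2*(-1)*conj(1) + 3*(0)*conj(1)]
      = (1/6)[(2) + (-2) + (0)] = 0/6 = 0
  <chi_1*chi_3, chi_2> = (1/6)[1*(2)*conj(1) + 2*(-1)*conj(1) + 3*(0)*conj(-1)]
      = (1/6)[(2) + (-2) + (0)] = 0/6 = 0
  <chi_1*chi_3, chi_3> = (1/6)[1*(2)*conj(2) + 2*(-1)*conj(-1) + 3*(0)*conj(0)]
      = (1/6)[(4) + (2) + (0)] = 6/6 = 1
Hence the multiplicities are chi_3: 1. Dimension check: dim(chi_1)*dim(chi_3) = 1*2 = 2 and sum (mult * dim) = 1*2 = 2.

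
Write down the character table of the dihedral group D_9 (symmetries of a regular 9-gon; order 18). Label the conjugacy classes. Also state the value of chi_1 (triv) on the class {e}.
Conjugacy classes: {e} of size 1, {r^1, r^8} of size 2, {r^2, r^7} of size 2, {r^3, r^6} of size 2, {r^4, r^5} of size 2, {s, sr, ..., sr^8} of size 9.
Character table:
  irrep \ class              {e} (size 1)  {r^1, r^8} (size 2)  {r^2, r^7} (size 2)  {r^3, r^6} (size 2)  {r^4, r^5} (size 2)  {s, sr, ..., sr^8} (size 9)
  chi_1 (triv)               1             1                    1                    1                    1                    1                          
  chi_2 (sign: r->1, s->-1)  1             1                    1                    1                    1                    -1                         
  chi_3 (2d, j=1)            2             2*cos(2*pi/9)        2*cos(4*pi/9)        -1                   -2*cos(pi/9)         0                          
  chi_4 (2d, j=2)            2             2*cos(4*pi/9)        -2*cos(pi/9)         -1                   2*cos(2*pi/9)        0                          
  chi_5 (2d, j=3)            2             -1                   -1                   2                    -1                   0                          
  chi_6 (2d, j=4)            2             -2*cos(pi/9)         2*cos(2*pi/9)        -1                   2*cos(4*pi/9)        0                          

Spot check: chi_1 (triv) on {e} = 1.

D_9 has order 2*9 = 18 with 6 conjugacy classes, hence 6 irreducibles. Sum of squared dims 1 + 1 + 4 + 4 + 4 + 4 = 18 = |G|. Linear characters come from the abelianisation; the 2-dimensional irreps have character r^k -> 2*cos(2*pi*j*k/9), reflections -> 0.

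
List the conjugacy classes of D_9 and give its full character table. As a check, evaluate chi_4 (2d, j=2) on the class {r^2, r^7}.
Conjugacy classes: {e} of size 1, {r^1, r^8} of size 2, {r^2, r^7} of size 2, {r^3, r^6} of size 2, {r^4, r^5} of size 2, {s, sr, ..., sr^8} of size 9.
Character table:
  irrep \ class              {e} (size 1)  {r^1, r^8} (size 2)  {r^2, r^7} (size 2)  {r^3, r^6} (size 2)  {r^4, r^5} (size 2)  {s, sr, ..., sr^8} (size 9)
  chi_1 (triv)               1             1                    1                    1                    1                    1                          
  chi_2 (sign: r->1, s->-1)  1             1                    1                    1                    1                    -1                         
  chi_3 (2d, j=1)            2             2*cos(2*pi/9)        2*cos(4*pi/9)        -1                   -2*cos(pi/9)         0                          
  chi_4 (2d, j=2)            2             2*cos(4*pi/9)        -2*cos(pi/9)         -1                   2*cos(2*pi/9)        0                          
  chi_5 (2d, j=3)            2             -1                   -1                   2                    -1                   0                          
  chi_6 (2d, j=4)            2             -2*cos(pi/9)         2*cos(2*pi/9)        -1                   2*cos(4*pi/9)        0                          

Spot check: chi_4 (2d, j=2) on {r^2, r^7} = -2*cos(pi/9).

Justification: D_9 has order 2*9 = 18 with 6 conjugacy classes, hence 6 irreducibles. Sum of squared dims 1 + 1 + 4 + 4 + 4 + 4 = 18 = |G|. Linear characters come from the abelianisation; the 2-dimensional irreps have character r^k -> 2*cos(2*pi*j*k/9), reflections -> 0.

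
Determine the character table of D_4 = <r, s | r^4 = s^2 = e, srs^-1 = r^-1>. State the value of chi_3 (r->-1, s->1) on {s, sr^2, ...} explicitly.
Conjugacy classes: {e} of size 1, {r^2} of size 1, {r^1, r^3} of size 2, {s, sr^2, ...} of size 2, {sr, sr^3, ...} of size 2.
Character table:
  irrep \ class              {e} (size 1)  {r^2} (size 1)  {r^1, r^3} (size 2)  {s, sr^2, ...} (size 2)  {sr, sr^3, ...} (size 2)
  chi_1 (triv)               1             1               1                    1                        1                       
  chi_2 (sign: r->1, s->-1)  1             1               1                    -1                       -1                      
  chi_3 (r->-1, s->1)        1             1               -1                   1                        -1                      
  chi_4 (r->-1, s->-1)       1             1               -1                   -1                       1                       
  chi_5 (2d, j=1)            2             -2              0                    0                        0                       

Spot check: chi_3 (r->-1, s->1) on {s, sr^2, ...} = 1.

Derivation: D_4 has order 2*4 = 8 with 5 conjugacy classes, hence 5 irreducibles. Sum of squared dims 1 + 1 + 1 + 1 + 4 = 8 = |G|. Linear characters come from the abelianisation; the 2-dimensional irreps have character r^k -> 2*cos(2*pi*j*k/4), reflections -> 0.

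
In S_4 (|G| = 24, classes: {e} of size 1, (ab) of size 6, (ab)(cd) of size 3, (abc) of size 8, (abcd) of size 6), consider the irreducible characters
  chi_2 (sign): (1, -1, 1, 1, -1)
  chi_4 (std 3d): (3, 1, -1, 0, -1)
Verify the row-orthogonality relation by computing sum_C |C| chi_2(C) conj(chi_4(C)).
Sum = 0; so <chi_2, chi_4> = 0 (distinct irreducibles are orthogonal).

Reasoning: Compute term by term over conjugacy classes (|C| * chi_2(C) * conj(chi_4(C))):
  1*(1)*conj(3) + 6*(-1)*conj(1) + 3*(1)*conj(-1) + 8*(1)*conj(0) + 6*(-1)*conj(-1)
  = (3) + (-6) + (-3) + (0) + (6)
  = 0.
Dividing by |G| = 24 gives 0/24 = 0, matching the row-orthogonality relation <chi_2, chi_4> = [chi_2 = chi_4].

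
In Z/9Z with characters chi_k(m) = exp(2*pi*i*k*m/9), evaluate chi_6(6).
chi_6(6) = zeta_9^36 = 1

Why: chi_6(6) = zeta_9^(6*6) = zeta_9^36. Since zeta_9^9 = 1, this equals zeta_9^0 = exp(2*pi*i*0/9) = 1.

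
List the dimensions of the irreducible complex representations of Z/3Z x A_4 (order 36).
Dimensions: 1, 1, 1, 1, 1, 1, 1, 1, 1, 3, 3, 3

Working: There are 12 irreducibles (= number of conjugacy classes). Their dimensions d_i satisfy sum d_i^2 = |G| = 36: 1 + 1 + 1 + 1 + 1 + 1 + 1 + 1 + 1 + 9 + 9 + 9 = 36. (For the product with Z/3Z: each of the 3 1-dim characters of Z/3Z tensors with each irrep of A_4, giving 3 copies of each A_4-dimension.)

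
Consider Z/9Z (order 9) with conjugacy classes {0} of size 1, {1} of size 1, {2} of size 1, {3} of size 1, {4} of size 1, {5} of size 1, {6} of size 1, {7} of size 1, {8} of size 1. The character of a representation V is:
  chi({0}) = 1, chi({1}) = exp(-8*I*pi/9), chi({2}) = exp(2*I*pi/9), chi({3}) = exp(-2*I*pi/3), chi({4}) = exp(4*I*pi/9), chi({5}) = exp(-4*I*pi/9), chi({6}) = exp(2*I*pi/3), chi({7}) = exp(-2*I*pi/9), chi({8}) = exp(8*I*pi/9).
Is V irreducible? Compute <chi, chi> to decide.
Irreducible: <chi, chi> = 1.

Working: <chi, chi> = (1/|G|) sum_C |C| * |chi(C)|^2 = (1/9)[1*|1|^2 + 1*|exp(-8*I*pi/9)|^2 + 1*|exp(2*I*pi/9)|^2 + 1*|exp(-2*I*pi/3)|^2 + 1*|exp(4*I*pi/9)|^2 + 1*|exp(-4*I*pi/9)|^2 + 1*|exp(2*I*pi/3)|^2 + 1*|exp(-2*I*pi/9)|^2 + 1*|exp(8*I*pi/9)|^2]
  = (1/9)[(1) + (1) + (1) + (1) + (1) + (1) + (1) + (1) + (1)] = 9/9 = 1.
(Exp terms are combined using exp(i*s)*conj(exp(i*t)) = exp(i*(s-t)), and sums of them are collapsed using the identity that for every m > 1 the m distinct m-th roots of unity sum to 0, e.g. 1 + exp(2*I*pi/3) + exp(-2*I*pi/3) = 0.)
A character is irreducible iff <chi, chi> = 1, so this representation is irreducible.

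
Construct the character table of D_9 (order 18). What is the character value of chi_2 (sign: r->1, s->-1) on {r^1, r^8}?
Conjugacy classes: {e} of size 1, {r^1, r^8} of size 2, {r^2, r^7} of size 2, {r^3, r^6} of size 2, {r^4, r^5} of size 2, {s, sr, ..., sr^8} of size 9.
Character table:
  irrep \ class              {e} (size 1)  {r^1, r^8} (size 2)  {r^2, r^7} (size 2)  {r^3, r^6} (size 2)  {r^4, r^5} (size 2)  {s, sr, ..., sr^8} (size 9)
  chi_1 (triv)               1             1                    1                    1                    1                    1                          
  chi_2 (sign: r->1, s->-1)  1             1                    1                    1                    1                    -1                         
  chi_3 (2d, j=1)            2             2*cos(2*pi/9)        2*cos(4*pi/9)        -1                   -2*cos(pi/9)         0                          
  chi_4 (2d, j=2)            2             2*cos(4*pi/9)        -2*cos(pi/9)         -1                   2*cos(2*pi/9)        0                          
  chi_5 (2d, j=3)            2             -1                   -1                   2                    -1                   0                          
  chi_6 (2d, j=4)            2             -2*cos(pi/9)         2*cos(2*pi/9)        -1                   2*cos(4*pi/9)        0                          

Spot check: chi_2 (sign: r->1, s->-1) on {r^1, r^8} = 1.

Argument: D_9 has order 2*9 = 18 with 6 conjugacy classes, hence 6 irreducibles. Sum of squared dims 1 + 1 + 4 + 4 + 4 + 4 = 18 = |G|. Linear characters come from the abelianisation; the 2-dimensional irreps have character r^k -> 2*cos(2*pi*j*k/9), reflections -> 0.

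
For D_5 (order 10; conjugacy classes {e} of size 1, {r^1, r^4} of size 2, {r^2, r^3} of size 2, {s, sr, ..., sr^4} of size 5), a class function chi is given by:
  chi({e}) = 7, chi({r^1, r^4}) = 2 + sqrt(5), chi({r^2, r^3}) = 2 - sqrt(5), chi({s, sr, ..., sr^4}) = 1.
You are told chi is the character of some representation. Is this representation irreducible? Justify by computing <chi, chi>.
Not irreducible (reducible): <chi, chi> = 9 > 1.

Solution. <chi, chi> = (1/|G|) sum_C |C| * |chi(C)|^2 = (1/10)[1*|7|^2 + 2*|2 + sqrt(5)|^2 + 2*|2 - sqrt(5)|^2 + 5*|1|^2]
  = (1/10)[(49) + (8*sqrt(5) + 18) + (18 - 8*sqrt(5)) + (5)] = 90/10 = 9.
A character is irreducible iff <chi, chi> = 1, so this representation is reducible.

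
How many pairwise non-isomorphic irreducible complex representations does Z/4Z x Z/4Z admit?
16

The number of irreducible complex representations of a finite group equals its number of conjugacy classes. Z/4Z x Z/4Z is abelian of order 16, so every element is its own conjugacy class: 16 classes, so Z/4Z x Z/4Z (order 16) has exactly 16 irreducible complex representations.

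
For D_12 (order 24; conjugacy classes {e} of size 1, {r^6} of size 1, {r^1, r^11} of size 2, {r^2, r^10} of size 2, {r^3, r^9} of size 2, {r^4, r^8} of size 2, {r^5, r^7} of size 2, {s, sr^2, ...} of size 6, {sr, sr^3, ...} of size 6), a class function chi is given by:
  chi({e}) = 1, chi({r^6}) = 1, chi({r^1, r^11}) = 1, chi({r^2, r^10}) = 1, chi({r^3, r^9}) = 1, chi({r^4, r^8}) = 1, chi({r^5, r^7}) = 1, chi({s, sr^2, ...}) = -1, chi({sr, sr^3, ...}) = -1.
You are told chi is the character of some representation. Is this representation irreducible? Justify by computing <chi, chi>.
Irreducible: <chi, chi> = 1.

Working: <chi, chi> = (1/|G|) sum_C |C| * |chi(C)|^2 = (1/24)[1*|1|^2 + 1*|1|^2 + 2*|1|^2 + 2*|1|^2 + 2*|1|^2 + 2*|1|^2 + 2*|1|^2 + 6*|-1|^2 + 6*|-1|^2]
  = (1/24)[(1) + (1) + (2) + (2) + (2) + (2) + (2) + (6) + (6)] = 24/24 = 1.
A character is irreducible iff <chi, chi> = 1, so this representation is irreducible.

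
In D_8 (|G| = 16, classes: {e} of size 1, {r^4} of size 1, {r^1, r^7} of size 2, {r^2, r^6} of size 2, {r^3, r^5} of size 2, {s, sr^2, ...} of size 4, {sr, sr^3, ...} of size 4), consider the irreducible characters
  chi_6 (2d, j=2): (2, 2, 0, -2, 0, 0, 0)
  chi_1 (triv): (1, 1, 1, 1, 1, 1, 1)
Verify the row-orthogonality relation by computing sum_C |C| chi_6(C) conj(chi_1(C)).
Sum = 0; so <chi_6, chi_1> = 0 (distinct irreducibles are orthogonal).

Explanation: Compute term by term over conjugacy classes (|C| * chi_6(C) * conj(chi_1(C))):
  1*(2)*conj(1) + 1*(2)*conj(1) + 2*(0)*conj(1) + 2*(-2)*conj(1) + 2*(0)*conj(1) + 4*(0)*conj(1) + 4*(0)*conj(1)
  = (2) + (2) + (0) + (-4) + (0) + (0) + (0)
  = 0.
Dividing by |G| = 16 gives 0/16 = 0, matching the row-orthogonality relation <chi_6, chi_1> = [chi_6 = chi_1].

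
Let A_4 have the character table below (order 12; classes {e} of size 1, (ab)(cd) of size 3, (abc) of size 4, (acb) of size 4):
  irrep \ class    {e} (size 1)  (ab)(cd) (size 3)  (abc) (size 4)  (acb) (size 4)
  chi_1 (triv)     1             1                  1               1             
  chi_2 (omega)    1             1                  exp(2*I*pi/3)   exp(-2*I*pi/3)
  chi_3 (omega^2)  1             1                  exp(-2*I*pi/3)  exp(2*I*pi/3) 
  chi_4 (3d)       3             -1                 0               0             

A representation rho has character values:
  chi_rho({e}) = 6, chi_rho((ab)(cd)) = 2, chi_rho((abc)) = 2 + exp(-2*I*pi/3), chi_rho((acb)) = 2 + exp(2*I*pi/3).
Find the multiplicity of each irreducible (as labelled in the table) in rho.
Multiplicities: chi_1: 2, chi_2: 0, chi_3: 1, chi_4: 1.

Reasoning: Use <chi_rho, chi> = (1/|G|) sum_C |C| * chi_rho(C) * conj(chi(C)) with |G| = 12 for each irreducible chi in the table:
  <chi_rho, chi_1> = (1/12)[1*(6)*conj(1) + 3*(2)*conj(1) + 4*(2 + exp(-2*I*pi/3))*conj(1) + 4*(2 + exp(2*I*pi/3))*conj(1)]
      = (1/12)[(6) + (6) + (8 + 4*exp(-2*I*pi/3)) + (8 + 4*exp(2*I*pi/3))] = 24/12 = 2
  <chi_rho, chi_2> = (1/12)[1*(6)*conj(1) + 3*(2)*conj(1) + 4*(2 + exp(-2*I*pi/3))*conj(exp(2*I*pi/3)) + 4*(2 + exp(2*I*pi/3))*conj(exp(-2*I*pi/3))]
      = (1/12)[(6) + (6) + (8*exp(-2*I*pi/3) + 4*exp(2*I*pi/3)) + (4*exp(-2*I*pi/3) + 8*exp(2*I*pi/3))] = 0/12 = 0
  <chi_rho, chi_3> = (1/12)[1*(6)*conj(1) + 3*(2)*conj(1) + 4*(2 + exp(-2*I*pi/3))*conj(exp(-2*I*pi/3)) + 4*(2 + exp(2*I*pi/3))*conj(exp(2*I*pi/3))]
      = (1/12)[(6) + (6) + (4 + 8*exp(2*I*pi/3)) + (4 + 8*exp(-2*I*pi/3))] = 12/12 = 1
  <chi_rho, chi_4> = (1/12)[1*(6)*conj(3) + 3*(2)*conj(-1) + 4*(2 + exp(-2*I*pi/3))*conj(0) + 4*(2 + exp(2*I*pi/3))*conj(0)]
      = (1/12)[(18) + (-6) + (0) + (0)] = 12/12 = 1
(Exp terms are combined using exp(i*s)*conj(exp(i*t)) = exp(i*(s-t)), and sums of them are collapsed using the identity that for every m > 1 the m distinct m-th roots of unity sum to 0, e.g. 1 + exp(2*I*pi/3) + exp(-2*I*pi/3) = 0.)
Dimension check: dim(rho) = sum (mult * dim) = 2*1 + 0*1 + 1*1 + 1*3 = 6 = chi_rho(e) = 6.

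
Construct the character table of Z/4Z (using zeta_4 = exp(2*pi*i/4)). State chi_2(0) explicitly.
Character table of Z/4Z (irreps indexed chi_0,...,chi_3 with chi_k(m) = zeta_4^(k*m), zeta_4 = exp(2*pi*i/4)):
  irrep \ class  {0} (size 1)  {1} (size 1)  {2} (size 1)  {3} (size 1)
  chi_0          1             1             1             1           
  chi_1          1             I             -1            -I          
  chi_2          1             -1            1             -1          
  chi_3          1             -I            -1            I           

Spot check: chi_2(0) = zeta_4^(2*0) = zeta_4^0 = 1.

Details: Z/4Z is abelian, so all 4 irreducible complex representations are 1-dimensional. They are given by chi_k(m) = zeta_4^(k*m) for k = 0,...,3. Row orthogonality: sum_m chi_k(m) conj(chi_l(m)) = 4 * [k = l].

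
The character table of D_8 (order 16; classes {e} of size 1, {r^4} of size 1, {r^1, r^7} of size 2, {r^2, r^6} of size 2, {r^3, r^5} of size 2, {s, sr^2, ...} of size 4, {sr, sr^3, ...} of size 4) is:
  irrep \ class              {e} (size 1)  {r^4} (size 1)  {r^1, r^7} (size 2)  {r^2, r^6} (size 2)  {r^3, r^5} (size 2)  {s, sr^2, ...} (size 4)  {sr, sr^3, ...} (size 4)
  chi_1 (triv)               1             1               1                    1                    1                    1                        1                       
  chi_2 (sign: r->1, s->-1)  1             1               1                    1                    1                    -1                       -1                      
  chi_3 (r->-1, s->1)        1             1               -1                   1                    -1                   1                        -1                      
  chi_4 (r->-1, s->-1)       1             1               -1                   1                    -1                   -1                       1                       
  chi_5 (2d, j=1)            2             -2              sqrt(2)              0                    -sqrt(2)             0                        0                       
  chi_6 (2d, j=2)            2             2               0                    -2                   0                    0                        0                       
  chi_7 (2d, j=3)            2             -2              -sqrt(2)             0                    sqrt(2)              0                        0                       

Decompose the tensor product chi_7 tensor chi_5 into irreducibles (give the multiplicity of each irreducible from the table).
chi_7 tensor chi_5 = chi_3 + chi_4 + chi_6 (all other irreducibles have multiplicity 0).

Derivation: The character of a tensor product is the pointwise product (chi_7 * chi_5)(C) = chi_7(C) * chi_5(C):
  {e}: (2)*(2), {r^4}: (-2)*(-2), {r^1, r^7}: (-sqrt(2))*(sqrt(2)), {r^2, r^6}: (0)*(0), {r^3, r^5}: (sqrt(2))*(-sqrt(2)), {s, sr^2, ...}: (0)*(0), {sr, sr^3, ...}: (0)*(0)
so (chi_7 * chi_5) takes values
  {e} -> 4, {r^4} -> 4, {r^1, r^7} -> -2, {r^2, r^6} -> 0, {r^3, r^5} -> -2, {s, sr^2, ...} -> 0, {sr, sr^3, ...} -> 0.
Now take the inner product of this character with each irreducible chi from the table, <chi_7*chi_5, chi> = (1/16) sum_C |C| (chi_7*chi_5)(C) conj(chi(C)):
  <chi_7*chi_5, chi_1> = (1/16)[1*(4)*conj(1) + 1*(4)*conj(1) + 2*(-2)*conj(1) + 2*(0)*conj(1) + 2*(-2)*conj(1) + 4*(0)*conj(1) + 4*(0)*conj(1)]
      = (1/16)[(4) + (4) + (-4) + (0) + (-4) + (0) + (0)] = 0/16 = 0
  <chi_7*chi_5, chi_2> = (1/16)[1*(4)*conj(1) + 1*(4)*conj(1) + 2*(-2)*conj(1) + 2*(0)*conj(1) + 2*(-2)*conj(1) + 4*(0)*conj(-1) + 4*(0)*conj(-1)]
      = (1/16)[(4) + (4) + (-4) + (0) + (-4) + (0) + (0)] = 0/16 = 0
  <chi_7*chi_5, chi_3> = (1/16)[1*(4)*conj(1) + 1*(4)*conj(1) + 2*(-2)*conj(-1) + 2*(0)*conj(1) + 2*(-2)*conj(-1) + 4*(0)*conj(1) + 4*(0)*conj(-1)]
      = (1/16)[(4) + (4) + (4) + (0) + (4) + (0) + (0)] = 16/16 = 1
  <chi_7*chi_5, chi_4> = (1/16)[1*(4)*conj(1) + 1*(4)*conj(1) + 2*(-2)*conj(-1) + 2*(0)*conj(1) + 2*(-2)*conj(-1) + 4*(0)*conj(-1) + 4*(0)*conj(1)]
      = (1/16)[(4) + (4) + (4) + (0) + (4) + (0) + (0)] = 16/16 = 1
  <chi_7*chi_5, chi_5> = (1/16)[1*(4)*conj(2) + 1*(4)*conj(-2) + 2*(-2)*conj(sqrt(2)) + 2*(0)*conj(0) + 2*(-2)*conj(-sqrt(2)) + 4*(0)*conj(0) + 4*(0)*conj(0)]
      = (1/16)[(8) + (-8) + (-4*sqrt(2)) + (0) + (4*sqrt(2)) + (0) + (0)] = 0/16 = 0
  <chi_7*chi_5, chi_6> = (1/16)[1*(4)*conj(2) + 1*(4)*conj(2) + 2*(-2)*conj(0) + 2*(0)*conj(-2) + 2*(-2)*conj(0) + 4*(0)*conj(0) + 4*(0)*conj(0)]
      = (1/16)[(8) + (8) + (0) + (0) + (0) + (0) + (0)] = 16/16 = 1
  <chi_7*chi_5, chi_7> = (1/16)[1*(4)*conj(2) + 1*(4)*conj(-2) + 2*(-2)*conj(-sqrt(2)) + 2*(0)*conj(0) + 2*(-2)*conj(sqrt(2)) + 4*(0)*conj(0) + 4*(0)*conj(0)]
      = (1/16)[(8) + (-8) + (4*sqrt(2)) + (0) + (-4*sqrt(2)) + (0) + (0)] = 0/16 = 0
Hence the multiplicities are chi_3: 1, chi_4: 1, chi_6: 1. Dimension check: dim(chi_7)*dim(chi_5) = 2*2 = 4 and sum (mult * dim) = 1*1 + 1*1 + 1*2 = 4.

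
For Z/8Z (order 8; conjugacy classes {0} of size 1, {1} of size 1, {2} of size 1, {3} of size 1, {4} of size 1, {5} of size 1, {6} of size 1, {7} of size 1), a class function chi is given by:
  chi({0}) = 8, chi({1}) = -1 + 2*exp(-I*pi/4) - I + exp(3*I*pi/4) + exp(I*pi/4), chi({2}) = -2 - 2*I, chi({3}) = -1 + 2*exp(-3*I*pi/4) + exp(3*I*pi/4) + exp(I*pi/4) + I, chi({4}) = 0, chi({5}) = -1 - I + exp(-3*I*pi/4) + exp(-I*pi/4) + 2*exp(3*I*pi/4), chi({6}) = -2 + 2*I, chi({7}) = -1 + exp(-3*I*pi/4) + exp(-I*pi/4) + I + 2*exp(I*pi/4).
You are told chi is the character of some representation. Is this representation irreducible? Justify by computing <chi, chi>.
Not irreducible (reducible): <chi, chi> = 12 > 1.

Details: <chi, chi> = (1/|G|) sum_C |C| * |chi(C)|^2 = (1/8)[1*|8|^2 + 1*|-1 + 2*exp(-I*pi/4) - I + exp(3*I*pi/4) + exp(I*pi/4)|^2 + 1*|-2 - 2*I|^2 + 1*|-1 + 2*exp(-3*I*pi/4) + exp(3*I*pi/4) + exp(I*pi/4) + I|^2 + 1*|0|^2 + 1*|-1 - I + exp(-3*I*pi/4) + exp(-I*pi/4) + 2*exp(3*I*pi/4)|^2 + 1*|-2 + 2*I|^2 + 1*|-1 + exp(-3*I*pi/4) + exp(-I*pi/4) + I + 2*exp(I*pi/4)|^2]
  = (1/8)[(64) + (4 - 2*exp(I*pi/4) - 2*exp(3*I*pi/4) - 4*exp(-I*pi/4)) + (8) + (4 - 4*exp(3*I*pi/4) - 2*exp(-I*pi/4) - 2*exp(-3*I*pi/4)) + (0) + (4 - 4*exp(3*I*pi/4) - 2*exp(-I*pi/4) - 2*exp(-3*I*pi/4)) + (8) + (4 - 2*exp(I*pi/4) - 2*exp(3*I*pi/4) - 4*exp(-I*pi/4))] = 96/8 = 12.
(Exp terms are combined using exp(i*s)*conj(exp(i*t)) = exp(i*(s-t)), and sums of them are collapsed using the identity that for every m > 1 the m distinct m-th roots of unity sum to 0, e.g. 1 + exp(2*I*pi/3) + exp(-2*I*pi/3) = 0.)
A character is irreducible iff <chi, chi> = 1, so this representation is reducible.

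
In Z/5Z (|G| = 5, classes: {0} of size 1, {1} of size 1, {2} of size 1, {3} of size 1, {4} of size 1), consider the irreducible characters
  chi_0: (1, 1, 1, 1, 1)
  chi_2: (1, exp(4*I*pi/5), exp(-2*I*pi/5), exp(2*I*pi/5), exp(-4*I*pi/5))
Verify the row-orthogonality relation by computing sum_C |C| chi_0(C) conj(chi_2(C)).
Sum = 0; so <chi_0, chi_2> = 0 (distinct irreducibles are orthogonal).

Working: Compute term by term over conjugacy classes (|C| * chi_0(C) * conj(chi_2(C))):
  1*(1)*conj(1) + 1*(1)*conj(exp(4*I*pi/5)) + 1*(1)*conj(exp(-2*I*pi/5)) + 1*(1)*conj(exp(2*I*pi/5)) + 1*(1)*conj(exp(-4*I*pi/5))
  = (1) + (exp(-4*I*pi/5)) + (exp(2*I*pi/5)) + (exp(-2*I*pi/5)) + (exp(4*I*pi/5))
  = 0.
(Exp terms are combined using exp(i*s)*conj(exp(i*t)) = exp(i*(s-t)), and sums of them are collapsed using the identity that for every m > 1 the m distinct m-th roots of unity sum to 0, e.g. 1 + exp(2*I*pi/3) + exp(-2*I*pi/3) = 0.)
Dividing by |G| = 5 gives 0/5 = 0, matching the row-orthogonality relation <chi_0, chi_2> = [chi_0 = chi_2].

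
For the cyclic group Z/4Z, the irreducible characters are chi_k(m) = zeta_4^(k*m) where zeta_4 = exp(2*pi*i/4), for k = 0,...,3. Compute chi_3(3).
chi_3(3) = zeta_4^9 = I

Justification: chi_3(3) = zeta_4^(3*3) = zeta_4^9. Since zeta_4^4 = 1, this equals zeta_4^1 = exp(2*pi*i*1/4) = I.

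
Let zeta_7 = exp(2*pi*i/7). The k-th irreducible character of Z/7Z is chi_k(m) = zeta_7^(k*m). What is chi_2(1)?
chi_2(1) = zeta_7^2 = exp(4*I*pi/7)

Working: chi_2(1) = zeta_7^(2*1) = zeta_7^2. Since zeta_7^7 = 1, this equals zeta_7^2 = exp(2*pi*i*2/7) = exp(4*I*pi/7).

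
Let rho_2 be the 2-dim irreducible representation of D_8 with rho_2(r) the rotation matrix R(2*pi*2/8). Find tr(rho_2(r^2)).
chi_{rho_2}(r^2) = 2*cos(2*pi*2*2/8) = -2

rho_2(r^2) is rotation by angle 2*pi*2*2/8, whose trace is 2*cos(2*pi*2*2/8) = -2.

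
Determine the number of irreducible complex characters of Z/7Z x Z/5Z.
35

Argument: The number of irreducible complex representations of a finite group equals its number of conjugacy classes. Z/7Z x Z/5Z is abelian of order 35, so every element is its own conjugacy class: 35 classes, so Z/7Z x Z/5Z (order 35) has exactly 35 irreducible complex representations.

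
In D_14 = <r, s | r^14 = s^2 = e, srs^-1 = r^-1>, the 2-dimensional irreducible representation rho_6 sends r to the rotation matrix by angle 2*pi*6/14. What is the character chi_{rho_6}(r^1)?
chi_{rho_6}(r^1) = 2*cos(2*pi*6*1/14) = -2*cos(pi/7)

Reasoning: rho_6(r^1) is rotation by angle 2*pi*6*1/14, whose trace is 2*cos(2*pi*6*1/14) = -2*cos(pi/7).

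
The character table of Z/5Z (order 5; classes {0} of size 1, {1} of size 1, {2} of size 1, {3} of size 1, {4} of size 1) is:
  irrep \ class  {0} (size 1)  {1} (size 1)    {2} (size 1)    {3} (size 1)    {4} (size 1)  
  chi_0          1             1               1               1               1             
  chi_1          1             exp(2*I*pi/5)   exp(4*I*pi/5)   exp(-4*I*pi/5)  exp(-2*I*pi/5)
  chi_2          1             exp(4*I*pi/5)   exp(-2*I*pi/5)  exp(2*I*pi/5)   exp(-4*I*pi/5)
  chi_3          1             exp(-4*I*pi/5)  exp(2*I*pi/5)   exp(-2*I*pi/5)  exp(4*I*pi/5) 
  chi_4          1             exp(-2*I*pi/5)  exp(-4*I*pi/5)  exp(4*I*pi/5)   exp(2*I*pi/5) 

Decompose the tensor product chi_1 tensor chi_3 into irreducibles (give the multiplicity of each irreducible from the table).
chi_1 tensor chi_3 = chi_4 (all other irreducibles have multiplicity 0).

Why: The character of a tensor product is the pointwise product (chi_1 * chi_3)(C) = chi_1(C) * chi_3(C):
  {0}: (1)*(1), {1}: (exp(2*I*pi/5))*(exp(-4*I*pi/5)), {2}: (exp(4*I*pi/5))*(exp(2*I*pi/5)), {3}: (exp(-4*I*pi/5))*(exp(-2*I*pi/5)), {4}: (exp(-2*I*pi/5))*(exp(4*I*pi/5))
so (chi_1 * chi_3) takes values
  {0} -> 1, {1} -> exp(-2*I*pi/5), {2} -> exp(-4*I*pi/5), {3} -> exp(4*I*pi/5), {4} -> exp(2*I*pi/5).
Now take the inner product of this character with each irreducible chi from the table, <chi_1*chi_3, chi> = (1/5) sum_C |C| (chi_1*chi_3)(C) conj(chi(C)):
  <chi_1*chi_3, chi_0> = (1/5)[1*(1)*conj(1) + 1*(exp(-2*I*pi/5))*conj(1) + 1*(exp(-4*I*pi/5))*conj(1) + 1*(exp(4*I*pi/5))*conj(1) + 1*(exp(2*I*pi/5))*conj(1)]
      = (1/5)[(1) + (exp(-2*I*pi/5)) + (exp(-4*I*pi/5)) + (exp(4*I*pi/5)) + (exp(2*I*pi/5))] = 0/5 = 0
  <chi_1*chi_3, chi_1> = (1/5)[1*(1)*conj(1) + 1*(exp(-2*I*pi/5))*conj(exp(2*I*pi/5)) + 1*(exp(-4*I*pi/5))*conj(exp(4*I*pi/5)) + 1*(exp(4*I*pi/5))*conj(exp(-4*I*pi/5)) + 1*(exp(2*I*pi/5))*conj(exp(-2*I*pi/5))]
      = (1/5)[(1) + (exp(-4*I*pi/5)) + (exp(2*I*pi/5)) + (exp(-2*I*pi/5)) + (exp(4*I*pi/5))] = 0/5 = 0
  <chi_1*chi_3, chi_2> = (1/5)[1*(1)*conj(1) + 1*(exp(-2*I*pi/5))*conj(exp(4*I*pi/5)) + 1*(exp(-4*I*pi/5))*conj(exp(-2*I*pi/5)) + 1*(exp(4*I*pi/5))*conj(exp(2*I*pi/5)) + 1*(exp(2*I*pi/5))*conj(exp(-4*I*pi/5))]
      = (1/5)[(1) + (exp(4*I*pi/5)) + (exp(-2*I*pi/5)) + (exp(2*I*pi/5)) + (exp(-4*I*pi/5))] = 0/5 = 0
  <chi_1*chi_3, chi_3> = (1/5)[1*(1)*conj(1) + 1*(exp(-2*I*pi/5))*conj(exp(-4*I*pi/5)) + 1*(exp(-4*I*pi/5))*conj(exp(2*I*pi/5)) + 1*(exp(4*I*pi/5))*conj(exp(-2*I*pi/5)) + 1*(exp(2*I*pi/5))*conj(exp(4*I*pi/5))]
      = (1/5)[(1) + (exp(2*I*pi/5)) + (exp(4*I*pi/5)) + (exp(-4*I*pi/5)) + (exp(-2*I*pi/5))] = 0/5 = 0
  <chi_1*chi_3, chi_4> = (1/5)[1*(1)*conj(1) + 1*(exp(-2*I*pi/5))*conj(exp(-2*I*pi/5)) + 1*(exp(-4*I*pi/5))*conj(exp(-4*I*pi/5)) + 1*(exp(4*I*pi/5))*conj(exp(4*I*pi/5)) + 1*(exp(2*I*pi/5))*conj(exp(2*I*pi/5))]
      = (1/5)[(1) + (1) + (1) + (1) + (1)] = 5/5 = 1
(Exp terms are combined using exp(i*s)*conj(exp(i*t)) = exp(i*(s-t)), and sums of them are collapsed using the identity that for every m > 1 the m distinct m-th roots of unity sum to 0, e.g. 1 + exp(2*I*pi/3) + exp(-2*I*pi/3) = 0.)
Hence the multiplicities are chi_4: 1. Dimension check: dim(chi_1)*dim(chi_3) = 1*1 = 1 and sum (mult * dim) = 1*1 = 1.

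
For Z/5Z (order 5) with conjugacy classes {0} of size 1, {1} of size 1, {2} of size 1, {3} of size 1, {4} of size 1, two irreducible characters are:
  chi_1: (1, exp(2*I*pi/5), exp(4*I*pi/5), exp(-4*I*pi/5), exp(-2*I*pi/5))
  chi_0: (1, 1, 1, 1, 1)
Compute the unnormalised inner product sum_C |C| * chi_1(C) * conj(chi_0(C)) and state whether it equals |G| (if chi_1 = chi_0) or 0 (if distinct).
Sum = 0; so <chi_1, chi_0> = 0 (distinct irreducibles are orthogonal).

Working: Compute term by term over conjugacy classes (|C| * chi_1(C) * conj(chi_0(C))):
  1*(1)*conj(1) + 1*(exp(2*I*pi/5))*conj(1) + 1*(exp(4*I*pi/5))*conj(1) + 1*(exp(-4*I*pi/5))*conj(1) + 1*(exp(-2*I*pi/5))*conj(1)
  = (1) + (exp(2*I*pi/5)) + (exp(4*I*pi/5)) + (exp(-4*I*pi/5)) + (exp(-2*I*pi/5))
  = 0.
(Exp terms are combined using exp(i*s)*conj(exp(i*t)) = exp(i*(s-t)), and sums of them are collapsed using the identity that for every m > 1 the m distinct m-th roots of unity sum to 0, e.g. 1 + exp(2*I*pi/3) + exp(-2*I*pi/3) = 0.)
Dividing by |G| = 5 gives 0/5 = 0, matching the row-orthogonality relation <chi_1, chi_0> = [chi_1 = chi_0].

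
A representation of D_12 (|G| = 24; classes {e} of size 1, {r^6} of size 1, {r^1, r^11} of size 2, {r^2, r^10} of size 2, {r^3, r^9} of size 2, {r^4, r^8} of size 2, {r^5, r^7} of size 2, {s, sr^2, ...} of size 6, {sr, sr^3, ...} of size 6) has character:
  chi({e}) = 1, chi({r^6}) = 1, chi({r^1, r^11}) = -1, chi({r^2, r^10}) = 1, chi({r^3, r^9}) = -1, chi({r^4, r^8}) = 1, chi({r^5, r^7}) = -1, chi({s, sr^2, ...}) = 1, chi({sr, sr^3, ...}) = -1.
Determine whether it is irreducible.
Irreducible: <chi, chi> = 1.

Proof sketch: <chi, chi> = (1/|G|) sum_C |C| * |chi(C)|^2 = (1/24)[1*|1|^2 + 1*|1|^2 + 2*|-1|^2 + 2*|1|^2 + 2*|-1|^2 + 2*|1|^2 + 2*|-1|^2 + 6*|1|^2 + 6*|-1|^2]
  = (1/24)[(1) + (1) + (2) + (2) + (2) + (2) + (2) + (6) + (6)] = 24/24 = 1.
A character is irreducible iff <chi, chi> = 1, so this representation is irreducible.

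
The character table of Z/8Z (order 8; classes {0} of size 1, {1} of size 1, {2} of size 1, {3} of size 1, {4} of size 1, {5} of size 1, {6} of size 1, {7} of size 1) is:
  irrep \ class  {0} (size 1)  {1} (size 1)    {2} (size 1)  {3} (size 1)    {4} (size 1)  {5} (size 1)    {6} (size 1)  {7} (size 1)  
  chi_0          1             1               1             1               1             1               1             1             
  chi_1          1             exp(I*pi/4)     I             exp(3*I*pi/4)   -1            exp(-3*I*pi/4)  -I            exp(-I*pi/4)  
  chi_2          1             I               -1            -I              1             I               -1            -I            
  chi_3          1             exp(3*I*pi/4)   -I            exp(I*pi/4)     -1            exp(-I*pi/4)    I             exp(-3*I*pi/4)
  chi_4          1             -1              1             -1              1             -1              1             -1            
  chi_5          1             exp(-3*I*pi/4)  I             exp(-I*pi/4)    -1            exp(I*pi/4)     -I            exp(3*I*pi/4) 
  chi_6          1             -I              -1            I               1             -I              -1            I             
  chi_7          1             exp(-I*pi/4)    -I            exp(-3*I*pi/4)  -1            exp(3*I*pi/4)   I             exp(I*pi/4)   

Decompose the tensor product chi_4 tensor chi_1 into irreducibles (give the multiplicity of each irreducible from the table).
chi_4 tensor chi_1 = chi_5 (all other irreducibles have multiplicity 0).

Explanation: The character of a tensor product is the pointwise product (chi_4 * chi_1)(C) = chi_4(C) * chi_1(C):
  {0}: (1)*(1), {1}: (-1)*(exp(I*pi/4)), {2}: (1)*(I), {3}: (-1)*(exp(3*I*pi/4)), {4}: (1)*(-1), {5}: (-1)*(exp(-3*I*pi/4)), {6}: (1)*(-I), {7}: (-1)*(exp(-I*pi/4))
so (chi_4 * chi_1) takes values
  {0} -> 1, {1} -> -exp(I*pi/4), {2} -> I, {3} -> -exp(3*I*pi/4), {4} -> -1, {5} -> -exp(-3*I*pi/4), {6} -> -I, {7} -> -exp(-I*pi/4).
Now take the inner product of this character with each irreducible chi from the table, <chi_4*chi_1, chi> = (1/8) sum_C |C| (chi_4*chi_1)(C) conj(chi(C)):
  <chi_4*chi_1, chi_0> = (1/8)[1*(1)*conj(1) + 1*(-exp(I*pi/4))*conj(1) + 1*(I)*conj(1) + 1*(-exp(3*I*pi/4))*conj(1) + 1*(-1)*conj(1) + 1*(-exp(-3*I*pi/4))*conj(1) + 1*(-I)*conj(1) + 1*(-exp(-I*pi/4))*conj(1)]
      = (1/8)[(1) + (-exp(I*pi/4)) + (I) + (-exp(3*I*pi/4)) + (-1) + (-exp(-3*I*pi/4)) + (-I) + (-exp(-I*pi/4))] = 0/8 = 0
  <chi_4*chi_1, chi_1> = (1/8)[1*(1)*conj(1) + 1*(-exp(I*pi/4))*conj(exp(I*pi/4)) + 1*(I)*conj(I) + 1*(-exp(3*I*pi/4))*conj(exp(3*I*pi/4)) + 1*(-1)*conj(-1) + 1*(-exp(-3*I*pi/4))*conj(exp(-3*I*pi/4)) + 1*(-I)*conj(-I) + 1*(-exp(-I*pi/4))*conj(exp(-I*pi/4))]
      = (1/8)[(1) + (-1) + (1) + (-1) + (1) + (-1) + (1) + (-1)] = 0/8 = 0
  <chi_4*chi_1, chi_2> = (1/8)[1*(1)*conj(1) + 1*(-exp(I*pi/4))*conj(I) + 1*(I)*conj(-1) + 1*(-exp(3*I*pi/4))*conj(-I) + 1*(-1)*conj(1) + 1*(-exp(-3*I*pi/4))*conj(I) + 1*(-I)*conj(-1) + 1*(-exp(-I*pi/4))*conj(-I)]
      = (1/8)[(1) + (exp(3*I*pi/4)) + (-I) + (-exp(-3*I*pi/4)) + (-1) + (exp(-I*pi/4)) + (I) + (-exp(I*pi/4))] = 0/8 = 0
  <chi_4*chi_1, chi_3> = (1/8)[1*(1)*conj(1) + 1*(-exp(I*pi/4))*conj(exp(3*I*pi/4)) + 1*(I)*conj(-I) + 1*(-exp(3*I*pi/4))*conj(exp(I*pi/4)) + 1*(-1)*conj(-1) + 1*(-exp(-3*I*pi/4))*conj(exp(-I*pi/4)) + 1*(-I)*conj(I) + 1*(-exp(-I*pi/4))*conj(exp(-3*I*pi/4))]
      = (1/8)[(1) + (I) + (-1) + (-I) + (1) + (I) + (-1) + (-I)] = 0/8 = 0
  <chi_4*chi_1, chi_4> = (1/8)[1*(1)*conj(1) + 1*(-exp(I*pi/4))*conj(-1) + 1*(I)*conj(1) + 1*(-exp(3*I*pi/4))*conj(-1) + 1*(-1)*conj(1) + 1*(-exp(-3*I*pi/4))*conj(-1) + 1*(-I)*conj(1) + 1*(-exp(-I*pi/4))*conj(-1)]
      = (1/8)[(1) + (exp(I*pi/4)) + (I) + (exp(3*I*pi/4)) + (-1) + (exp(-3*I*pi/4)) + (-I) + (exp(-I*pi/4))] = 0/8 = 0
  <chi_4*chi_1, chi_5> = (1/8)[1*(1)*conj(1) + 1*(-exp(I*pi/4))*conj(exp(-3*I*pi/4)) + 1*(I)*conj(I) + 1*(-exp(3*I*pi/4))*conj(exp(-I*pi/4)) + 1*(-1)*conj(-1) + 1*(-exp(-3*I*pi/4))*conj(exp(I*pi/4)) + 1*(-I)*conj(-I) + 1*(-exp(-I*pi/4))*conj(exp(3*I*pi/4))]
      = (1/8)[(1) + (1) + (1) + (1) + (1) + (1) + (1) + (1)] = 8/8 = 1
  <chi_4*chi_1, chi_6> = (1/8)[1*(1)*conj(1) + 1*(-exp(I*pi/4))*conj(-I) + 1*(I)*conj(-1) + 1*(-exp(3*I*pi/4))*conj(I) + 1*(-1)*conj(1) + 1*(-exp(-3*I*pi/4))*conj(-I) + 1*(-I)*conj(-1) + 1*(-exp(-I*pi/4))*conj(I)]
      = (1/8)[(1) + (-exp(3*I*pi/4)) + (-I) + (exp(-3*I*pi/4)) + (-1) + (-exp(-I*pi/4)) + (I) + (exp(I*pi/4))] = 0/8 = 0
  <chi_4*chi_1, chi_7> = (1/8)[1*(1)*conj(1) + 1*(-exp(I*pi/4))*conj(exp(-I*pi/4)) + 1*(I)*conj(-I) + 1*(-exp(3*I*pi/4))*conj(exp(-3*I*pi/4)) + 1*(-1)*conj(-1) + 1*(-exp(-3*I*pi/4))*conj(exp(3*I*pi/4)) + 1*(-I)*conj(I) + 1*(-exp(-I*pi/4))*conj(exp(I*pi/4))]
      = (1/8)[(1) + (-I) + (-1) + (I) + (1) + (-I) + (-1) + (I)] = 0/8 = 0
(Exp terms are combined using exp(i*s)*conj(exp(i*t)) = exp(i*(s-t)), and sums of them are collapsed using the identity that for every m > 1 the m distinct m-th roots of unity sum to 0, e.g. 1 + exp(2*I*pi/3) + exp(-2*I*pi/3) = 0.)
Hence the multiplicities are chi_5: 1. Dimension check: dim(chi_4)*dim(chi_1) = 1*1 = 1 and sum (mult * dim) = 1*1 = 1.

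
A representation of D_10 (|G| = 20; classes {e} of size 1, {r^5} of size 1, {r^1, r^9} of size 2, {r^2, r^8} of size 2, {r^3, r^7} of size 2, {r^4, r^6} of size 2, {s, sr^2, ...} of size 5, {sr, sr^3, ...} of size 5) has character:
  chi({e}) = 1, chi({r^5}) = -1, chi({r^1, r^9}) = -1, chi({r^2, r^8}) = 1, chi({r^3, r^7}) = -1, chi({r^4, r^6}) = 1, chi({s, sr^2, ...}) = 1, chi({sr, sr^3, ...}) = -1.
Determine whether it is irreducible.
Irreducible: <chi, chi> = 1.

Argument: <chi, chi> = (1/|G|) sum_C |C| * |chi(C)|^2 = (1/20)[1*|1|^2 + 1*|-1|^2 + 2*|-1|^2 + 2*|1|^2 + 2*|-1|^2 + 2*|1|^2 + 5*|1|^2 + 5*|-1|^2]
  = (1/20)[(1) + (1) + (2) + (2) + (2) + (2) + (5) + (5)] = 20/20 = 1.
A character is irreducible iff <chi, chi> = 1, so this representation is irreducible.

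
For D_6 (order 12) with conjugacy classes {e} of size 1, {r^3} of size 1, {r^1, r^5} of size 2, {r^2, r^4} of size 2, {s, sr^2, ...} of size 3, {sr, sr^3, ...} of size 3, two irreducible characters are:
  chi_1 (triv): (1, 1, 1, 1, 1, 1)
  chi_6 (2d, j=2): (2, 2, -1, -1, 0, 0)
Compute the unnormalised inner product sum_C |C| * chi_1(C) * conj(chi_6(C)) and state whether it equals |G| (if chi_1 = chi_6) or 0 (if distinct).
Sum = 0; so <chi_1, chi_6> = 0 (distinct irreducibles are orthogonal).

Explanation: Compute term by term over conjugacy classes (|C| * chi_1(C) * conj(chi_6(C))):
  1*(1)*conj(2) + 1*(1)*conj(2) + 2*(1)*conj(-1) + 2*(1)*conj(-1) + 3*(1)*conj(0) + 3*(1)*conj(0)
  = (2) + (2) + (-2) + (-2) + (0) + (0)
  = 0.
Dividing by |G| = 12 gives 0/12 = 0, matching the row-orthogonality relation <chi_1, chi_6> = [chi_1 = chi_6].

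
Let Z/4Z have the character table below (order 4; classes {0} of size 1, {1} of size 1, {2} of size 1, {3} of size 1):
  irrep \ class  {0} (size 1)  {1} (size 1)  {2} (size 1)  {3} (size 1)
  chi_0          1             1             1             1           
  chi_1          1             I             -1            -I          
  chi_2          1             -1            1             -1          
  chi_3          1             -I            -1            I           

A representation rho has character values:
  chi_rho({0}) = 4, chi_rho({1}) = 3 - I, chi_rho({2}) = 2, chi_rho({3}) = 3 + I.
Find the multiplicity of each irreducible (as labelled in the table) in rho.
Multiplicities: chi_0: 3, chi_1: 0, chi_2: 0, chi_3: 1.

Reasoning: Use <chi_rho, chi> = (1/|G|) sum_C |C| * chi_rho(C) * conj(chi(C)) with |G| = 4 for each irreducible chi in the table:
  <chi_rho, chi_0> = (1/4)[1*(4)*conj(1) + 1*(3 - I)*conj(1) + 1*(2)*conj(1) + 1*(3 + I)*conj(1)]
      = (1/4)[(4) + (3 - I) + (2) + (3 + I)] = 12/4 = 3
  <chi_rho, chi_1> = (1/4)[1*(4)*conj(1) + 1*(3 - I)*conj(I) + 1*(2)*conj(-1) + 1*(3 + I)*conj(-I)]
      = (1/4)[(4) + (-1 - 3*I) + (-2) + (-1 + 3*I)] = 0/4 = 0
  <chi_rho, chi_2> = (1/4)[1*(4)*conj(1) + 1*(3 - I)*conj(-1) + 1*(2)*conj(1) + 1*(3 + I)*conj(-1)]
      = (1/4)[(4) + (-3 + I) + (2) + (-3 - I)] = 0/4 = 0
  <chi_rho, chi_3> = (1/4)[1*(4)*conj(1) + 1*(3 - I)*conj(-I) + 1*(2)*conj(-1) + 1*(3 + I)*conj(I)]
      = (1/4)[(4) + (1 + 3*I) + (-2) + (1 - 3*I)] = 4/4 = 1
(Exp terms are combined using exp(i*s)*conj(exp(i*t)) = exp(i*(s-t)), and sums of them are collapsed using the identity that for every m > 1 the m distinct m-th roots of unity sum to 0, e.g. 1 + exp(2*I*pi/3) + exp(-2*I*pi/3) = 0.)
Dimension check: dim(rho) = sum (mult * dim) = 3*1 + 0*1 + 0*1 + 1*1 = 4 = chi_rho(e) = 4.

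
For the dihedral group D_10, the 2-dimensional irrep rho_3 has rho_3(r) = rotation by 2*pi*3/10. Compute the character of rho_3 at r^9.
chi_{rho_3}(r^9) = 2*cos(2*pi*3*9/10) = 1/2 - sqrt(5)/2

Derivation: rho_3(r^9) is rotation by angle 2*pi*3*9/10, whose trace is 2*cos(2*pi*3*9/10) = 1/2 - sqrt(5)/2.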